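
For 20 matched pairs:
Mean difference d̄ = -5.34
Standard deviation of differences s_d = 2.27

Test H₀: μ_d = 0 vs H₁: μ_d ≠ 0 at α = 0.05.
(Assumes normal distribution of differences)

Answer: t = -10.5201, reject H₀

Derivation:
df = n - 1 = 19
SE = s_d/√n = 2.27/√20 = 0.5076
t = d̄/SE = -5.34/0.5076 = -10.5201
Critical value: t_{0.025,19} = ±2.093
p-value < 0.0001
Decision: reject H₀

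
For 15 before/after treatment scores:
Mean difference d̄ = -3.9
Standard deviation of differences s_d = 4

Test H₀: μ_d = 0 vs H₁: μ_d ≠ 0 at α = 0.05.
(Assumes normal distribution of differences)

Answer: t = -3.7761, reject H₀

Derivation:
df = n - 1 = 14
SE = s_d/√n = 4/√15 = 1.0328
t = d̄/SE = -3.9/1.0328 = -3.7761
Critical value: t_{0.025,14} = ±2.145
p-value ≈ 0.0020
Decision: reject H₀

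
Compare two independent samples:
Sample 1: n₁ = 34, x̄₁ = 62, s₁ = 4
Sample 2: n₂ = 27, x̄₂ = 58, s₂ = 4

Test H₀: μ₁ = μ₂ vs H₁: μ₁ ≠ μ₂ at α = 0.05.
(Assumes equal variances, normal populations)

Pooled variance: s²_p = [33×4² + 26×4²]/(59) = 16.0000
s_p = 4.0000
SE = s_p×√(1/n₁ + 1/n₂) = 4.0000×√(1/34 + 1/27) = 1.0311
t = (x̄₁ - x̄₂)/SE = (62 - 58)/1.0311 = 3.8794
df = 59, t-critical = ±2.001
Decision: reject H₀

Answer: t = 3.8794, reject H₀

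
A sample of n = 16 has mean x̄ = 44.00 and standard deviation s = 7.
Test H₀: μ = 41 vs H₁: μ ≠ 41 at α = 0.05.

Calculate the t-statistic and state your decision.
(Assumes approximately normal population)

df = n - 1 = 15
SE = s/√n = 7/√16 = 1.7500
t = (x̄ - μ₀)/SE = (44.00 - 41)/1.7500 = 1.7143
Critical value: t_{0.025,15} = ±2.131
p-value ≈ 0.1071
Decision: fail to reject H₀

Answer: t = 1.7143, fail to reject H₀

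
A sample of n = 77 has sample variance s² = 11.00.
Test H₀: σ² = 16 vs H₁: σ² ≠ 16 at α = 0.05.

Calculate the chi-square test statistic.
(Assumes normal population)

Answer: χ² = 52.2500, reject H₀

Derivation:
df = n - 1 = 76
χ² = (n-1)s²/σ₀² = 76×11.00/16 = 52.2500
Critical values: χ²_{0.975,76} = 53.782, χ²_{0.025,76} = 101.999
Rejection region: χ² < 53.782 or χ² > 101.999
Decision: reject H₀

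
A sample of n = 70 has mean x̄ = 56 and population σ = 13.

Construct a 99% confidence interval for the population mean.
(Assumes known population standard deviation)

Confidence level: 99%, α = 0.01
z_0.005 = 2.576
SE = σ/√n = 13/√70 = 1.5538
Margin of error = 2.576 × 1.5538 = 4.0026
CI: x̄ ± margin = 56 ± 4.0026
CI: (51.9974, 60.0026)

Answer: (51.9974, 60.0026)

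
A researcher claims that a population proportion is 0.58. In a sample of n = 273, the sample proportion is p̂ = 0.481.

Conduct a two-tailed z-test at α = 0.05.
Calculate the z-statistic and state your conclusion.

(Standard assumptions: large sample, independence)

Answer: z = -3.3141, reject H₀

Derivation:
H₀: p = 0.58, H₁: p ≠ 0.58
Standard error: SE = √(p₀(1-p₀)/n) = √(0.58×0.42/273) = 0.029872
z-statistic: z = (p̂ - p₀)/SE = (0.481 - 0.58)/0.029872 = -3.3141
Critical value: z_0.025 = ±1.960
p-value = 0.0009
Decision: reject H₀ at α = 0.05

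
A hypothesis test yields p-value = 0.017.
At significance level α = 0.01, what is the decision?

Answer: fail to reject H₀

Derivation:
Compare p-value to α:
0.017 ≥ 0.01
Decision: fail to reject H₀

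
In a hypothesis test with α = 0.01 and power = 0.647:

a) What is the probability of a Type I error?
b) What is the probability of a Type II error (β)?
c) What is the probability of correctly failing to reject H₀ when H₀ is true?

a) Type I error probability = α = 0.01
b) Power = P(reject H₀ | H₁ true) = 1 - β = 0.647, so Type II error probability = β = 1 - Power = 0.353
c) P(fail to reject H₀ | H₀ true) = 1 - α = 0.99

Answer: a) 0.01, b) 0.353, c) 0.99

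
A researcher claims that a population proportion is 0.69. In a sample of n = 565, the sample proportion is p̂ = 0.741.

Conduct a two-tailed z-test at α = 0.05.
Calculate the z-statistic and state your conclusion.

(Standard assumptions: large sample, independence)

Answer: z = 2.6212, reject H₀

Derivation:
H₀: p = 0.69, H₁: p ≠ 0.69
Standard error: SE = √(p₀(1-p₀)/n) = √(0.69×0.31/565) = 0.019457
z-statistic: z = (p̂ - p₀)/SE = (0.741 - 0.69)/0.019457 = 2.6212
Critical value: z_0.025 = ±1.960
p-value = 0.0088
Decision: reject H₀ at α = 0.05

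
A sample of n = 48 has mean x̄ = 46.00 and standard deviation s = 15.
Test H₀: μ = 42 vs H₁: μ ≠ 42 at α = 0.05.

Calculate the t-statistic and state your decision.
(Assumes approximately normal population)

Answer: t = 1.8475, fail to reject H₀

Derivation:
df = n - 1 = 47
SE = s/√n = 15/√48 = 2.1651
t = (x̄ - μ₀)/SE = (46.00 - 42)/2.1651 = 1.8475
Critical value: t_{0.025,47} = ±2.012
p-value ≈ 0.0710
Decision: fail to reject H₀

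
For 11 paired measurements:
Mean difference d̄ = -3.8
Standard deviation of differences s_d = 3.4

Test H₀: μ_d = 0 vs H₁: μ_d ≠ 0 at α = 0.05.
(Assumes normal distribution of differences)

Answer: t = -3.7070, reject H₀

Derivation:
df = n - 1 = 10
SE = s_d/√n = 3.4/√11 = 1.0251
t = d̄/SE = -3.8/1.0251 = -3.7070
Critical value: t_{0.025,10} = ±2.228
p-value ≈ 0.0041
Decision: reject H₀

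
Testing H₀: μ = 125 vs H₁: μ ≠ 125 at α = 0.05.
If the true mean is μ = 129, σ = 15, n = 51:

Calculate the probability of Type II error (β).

Answer: β ≈ 0.5221

Derivation:
SE = σ/√n = 15/√51 = 2.1004
Critical values: μ₀ ± z_0.025×SE = 125 ± 1.960×2.1004
Acceptance region: (120.8832, 129.1168)
Under H₁ (μ = 129): z_high = (129.1168 - 129)/2.1004 = 0.0556, z_low = (120.8832 - 129)/2.1004 = -3.8644
β = P(not reject | H₁) = Φ(0.0556) - Φ(-3.8644) ≈ 0.5221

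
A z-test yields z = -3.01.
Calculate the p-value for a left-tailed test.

For z = -3.01:
p = P(Z < -3.01) = Φ(-3.01) = 0.0013

Answer: p-value ≈ 0.0013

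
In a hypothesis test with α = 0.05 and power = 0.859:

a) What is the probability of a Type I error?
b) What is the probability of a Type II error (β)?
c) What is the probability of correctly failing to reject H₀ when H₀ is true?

a) Type I error probability = α = 0.05
b) Power = P(reject H₀ | H₁ true) = 1 - β = 0.859, so Type II error probability = β = 1 - Power = 0.141
c) P(fail to reject H₀ | H₀ true) = 1 - α = 0.95

Answer: a) 0.05, b) 0.141, c) 0.95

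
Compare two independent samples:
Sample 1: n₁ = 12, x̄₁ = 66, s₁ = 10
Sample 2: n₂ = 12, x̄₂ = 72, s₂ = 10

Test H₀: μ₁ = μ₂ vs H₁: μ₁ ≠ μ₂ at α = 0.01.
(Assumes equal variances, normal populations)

Pooled variance: s²_p = [11×10² + 11×10²]/(22) = 100.0000
s_p = 10.0000
SE = s_p×√(1/n₁ + 1/n₂) = 10.0000×√(1/12 + 1/12) = 4.0825
t = (x̄₁ - x̄₂)/SE = (66 - 72)/4.0825 = -1.4697
df = 22, t-critical = ±2.819
Decision: fail to reject H₀

Answer: t = -1.4697, fail to reject H₀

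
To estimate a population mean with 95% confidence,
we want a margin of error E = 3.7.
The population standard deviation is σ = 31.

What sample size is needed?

Answer: n = 270

Derivation:
z_0.025 = 1.960
n = (z×σ/E)² = (1.960×31/3.7)²
n = 269.6697
Round up: n = 270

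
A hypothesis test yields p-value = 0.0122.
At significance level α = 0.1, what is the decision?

Answer: reject H₀

Derivation:
Compare p-value to α:
0.0122 < 0.1
Decision: reject H₀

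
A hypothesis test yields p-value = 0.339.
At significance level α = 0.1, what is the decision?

Answer: fail to reject H₀

Derivation:
Compare p-value to α:
0.339 ≥ 0.1
Decision: fail to reject H₀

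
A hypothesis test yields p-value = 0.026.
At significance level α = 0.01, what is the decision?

Compare p-value to α:
0.026 ≥ 0.01
Decision: fail to reject H₀

Answer: fail to reject H₀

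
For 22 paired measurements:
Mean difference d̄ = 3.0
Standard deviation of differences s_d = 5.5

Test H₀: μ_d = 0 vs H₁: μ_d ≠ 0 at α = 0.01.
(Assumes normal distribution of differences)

df = n - 1 = 21
SE = s_d/√n = 5.5/√22 = 1.1726
t = d̄/SE = 3.0/1.1726 = 2.5584
Critical value: t_{0.005,21} = ±2.831
p-value ≈ 0.0183
Decision: fail to reject H₀

Answer: t = 2.5584, fail to reject H₀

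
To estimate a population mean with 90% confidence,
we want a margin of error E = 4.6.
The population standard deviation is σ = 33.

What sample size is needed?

z_0.05 = 1.645
n = (z×σ/E)² = (1.645×33/4.6)²
n = 139.2657
Round up: n = 140

Answer: n = 140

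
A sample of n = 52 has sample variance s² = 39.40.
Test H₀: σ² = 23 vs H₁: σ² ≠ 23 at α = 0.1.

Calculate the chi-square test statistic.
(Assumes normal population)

df = n - 1 = 51
χ² = (n-1)s²/σ₀² = 51×39.40/23 = 87.3652
Critical values: χ²_{0.95,51} = 35.600, χ²_{0.05,51} = 68.669
Rejection region: χ² < 35.600 or χ² > 68.669
Decision: reject H₀

Answer: χ² = 87.3652, reject H₀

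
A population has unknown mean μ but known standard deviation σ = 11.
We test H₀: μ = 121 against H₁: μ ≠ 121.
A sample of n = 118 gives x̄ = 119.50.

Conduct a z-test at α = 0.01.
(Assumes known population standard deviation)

Standard error: SE = σ/√n = 11/√118 = 1.0126
z-statistic: z = (x̄ - μ₀)/SE = (119.50 - 121)/1.0126 = -1.4813
Critical value: ±2.576
p-value = 0.1385
Decision: fail to reject H₀

Answer: z = -1.4813, fail to reject H₀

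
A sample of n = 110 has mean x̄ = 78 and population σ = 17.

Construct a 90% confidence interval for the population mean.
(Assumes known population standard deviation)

Confidence level: 90%, α = 0.1
z_0.05 = 1.645
SE = σ/√n = 17/√110 = 1.6209
Margin of error = 1.645 × 1.6209 = 2.6664
CI: x̄ ± margin = 78 ± 2.6664
CI: (75.3336, 80.6664)

Answer: (75.3336, 80.6664)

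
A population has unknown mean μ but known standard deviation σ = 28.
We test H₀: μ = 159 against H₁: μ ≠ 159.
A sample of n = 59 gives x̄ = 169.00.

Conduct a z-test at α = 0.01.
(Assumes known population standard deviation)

Standard error: SE = σ/√n = 28/√59 = 3.6453
z-statistic: z = (x̄ - μ₀)/SE = (169.00 - 159)/3.6453 = 2.7433
Critical value: ±2.576
p-value = 0.0061
Decision: reject H₀

Answer: z = 2.7433, reject H₀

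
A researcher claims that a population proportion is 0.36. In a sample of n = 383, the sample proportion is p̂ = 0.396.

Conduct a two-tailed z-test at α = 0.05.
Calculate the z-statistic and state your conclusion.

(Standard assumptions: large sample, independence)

H₀: p = 0.36, H₁: p ≠ 0.36
Standard error: SE = √(p₀(1-p₀)/n) = √(0.36×0.64/383) = 0.024527
z-statistic: z = (p̂ - p₀)/SE = (0.396 - 0.36)/0.024527 = 1.4678
Critical value: z_0.025 = ±1.960
p-value = 0.1422
Decision: fail to reject H₀ at α = 0.05

Answer: z = 1.4678, fail to reject H₀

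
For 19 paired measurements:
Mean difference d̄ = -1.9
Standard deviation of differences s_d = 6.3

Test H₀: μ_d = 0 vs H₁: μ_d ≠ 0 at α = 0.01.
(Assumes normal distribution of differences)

df = n - 1 = 18
SE = s_d/√n = 6.3/√19 = 1.4453
t = d̄/SE = -1.9/1.4453 = -1.3146
Critical value: t_{0.005,18} = ±2.878
p-value ≈ 0.2051
Decision: fail to reject H₀

Answer: t = -1.3146, fail to reject H₀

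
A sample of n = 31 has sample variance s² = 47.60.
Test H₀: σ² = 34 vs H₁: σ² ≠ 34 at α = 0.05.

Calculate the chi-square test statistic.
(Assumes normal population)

Answer: χ² = 42.0000, fail to reject H₀

Derivation:
df = n - 1 = 30
χ² = (n-1)s²/σ₀² = 30×47.60/34 = 42.0000
Critical values: χ²_{0.975,30} = 16.791, χ²_{0.025,30} = 46.979
Rejection region: χ² < 16.791 or χ² > 46.979
Decision: fail to reject H₀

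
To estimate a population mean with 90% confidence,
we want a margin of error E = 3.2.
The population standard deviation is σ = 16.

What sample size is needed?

z_0.05 = 1.645
n = (z×σ/E)² = (1.645×16/3.2)²
n = 67.6506
Round up: n = 68

Answer: n = 68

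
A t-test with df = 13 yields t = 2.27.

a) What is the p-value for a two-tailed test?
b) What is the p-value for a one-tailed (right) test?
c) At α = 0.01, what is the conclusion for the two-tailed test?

Answer: a) 0.0409, b) 0.0204, c) fail to reject H₀

Derivation:
Using t-distribution with df = 13:
a) Two-tailed: p = 2×P(T > 2.27) = 0.0409
b) One-tailed: p = P(T > 2.27) = 0.0204
c) 0.0409 ≥ 0.01, fail to reject H₀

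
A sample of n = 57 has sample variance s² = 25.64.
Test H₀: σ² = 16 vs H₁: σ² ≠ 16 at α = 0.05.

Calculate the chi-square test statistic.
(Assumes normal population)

df = n - 1 = 56
χ² = (n-1)s²/σ₀² = 56×25.64/16 = 89.7400
Critical values: χ²_{0.975,56} = 37.212, χ²_{0.025,56} = 78.567
Rejection region: χ² < 37.212 or χ² > 78.567
Decision: reject H₀

Answer: χ² = 89.7400, reject H₀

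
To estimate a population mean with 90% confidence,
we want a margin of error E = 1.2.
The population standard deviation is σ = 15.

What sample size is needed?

Answer: n = 423

Derivation:
z_0.05 = 1.645
n = (z×σ/E)² = (1.645×15/1.2)²
n = 422.8164
Round up: n = 423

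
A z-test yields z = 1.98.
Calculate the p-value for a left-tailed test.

Answer: p-value ≈ 0.9761

Derivation:
For z = 1.98:
p = P(Z < 1.98) = Φ(1.98) = 0.9761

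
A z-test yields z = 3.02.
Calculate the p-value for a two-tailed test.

Answer: p-value ≈ 0.0025

Derivation:
For z = 3.02:
p = 2×P(Z > |3.02|) = 2×(1 - Φ(3.02)) = 0.0025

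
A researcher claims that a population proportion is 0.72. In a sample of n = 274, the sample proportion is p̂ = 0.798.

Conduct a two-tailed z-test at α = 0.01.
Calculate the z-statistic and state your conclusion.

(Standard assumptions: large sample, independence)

H₀: p = 0.72, H₁: p ≠ 0.72
Standard error: SE = √(p₀(1-p₀)/n) = √(0.72×0.28/274) = 0.027125
z-statistic: z = (p̂ - p₀)/SE = (0.798 - 0.72)/0.027125 = 2.8756
Critical value: z_0.005 = ±2.576
p-value = 0.0040
Decision: reject H₀ at α = 0.01

Answer: z = 2.8756, reject H₀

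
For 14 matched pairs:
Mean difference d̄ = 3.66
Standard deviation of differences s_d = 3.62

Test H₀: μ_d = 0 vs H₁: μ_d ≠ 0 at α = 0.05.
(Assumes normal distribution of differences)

df = n - 1 = 13
SE = s_d/√n = 3.62/√14 = 0.9675
t = d̄/SE = 3.66/0.9675 = 3.7829
Critical value: t_{0.025,13} = ±2.160
p-value ≈ 0.0023
Decision: reject H₀

Answer: t = 3.7829, reject H₀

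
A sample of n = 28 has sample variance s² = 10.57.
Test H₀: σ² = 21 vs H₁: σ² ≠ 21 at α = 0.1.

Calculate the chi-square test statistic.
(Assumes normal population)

df = n - 1 = 27
χ² = (n-1)s²/σ₀² = 27×10.57/21 = 13.5900
Critical values: χ²_{0.95,27} = 16.151, χ²_{0.05,27} = 40.113
Rejection region: χ² < 16.151 or χ² > 40.113
Decision: reject H₀

Answer: χ² = 13.5900, reject H₀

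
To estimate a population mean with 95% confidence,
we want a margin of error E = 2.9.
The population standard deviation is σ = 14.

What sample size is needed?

Answer: n = 90

Derivation:
z_0.025 = 1.960
n = (z×σ/E)² = (1.960×14/2.9)²
n = 89.5307
Round up: n = 90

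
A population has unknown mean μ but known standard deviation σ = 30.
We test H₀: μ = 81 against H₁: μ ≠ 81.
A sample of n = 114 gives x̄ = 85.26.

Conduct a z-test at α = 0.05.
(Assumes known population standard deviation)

Answer: z = 1.5161, fail to reject H₀

Derivation:
Standard error: SE = σ/√n = 30/√114 = 2.8098
z-statistic: z = (x̄ - μ₀)/SE = (85.26 - 81)/2.8098 = 1.5161
Critical value: ±1.960
p-value = 0.1295
Decision: fail to reject H₀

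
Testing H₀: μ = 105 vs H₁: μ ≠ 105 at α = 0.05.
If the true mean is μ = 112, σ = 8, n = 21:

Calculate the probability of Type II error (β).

Answer: β ≈ 0.0202

Derivation:
SE = σ/√n = 8/√21 = 1.7457
Critical values: μ₀ ± z_0.025×SE = 105 ± 1.960×1.7457
Acceptance region: (101.5784, 108.4216)
Under H₁ (μ = 112): z_high = (108.4216 - 112)/1.7457 = -2.0498, z_low = (101.5784 - 112)/1.7457 = -5.9699
β = P(not reject | H₁) = Φ(-2.0498) - Φ(-5.9699) ≈ 0.0202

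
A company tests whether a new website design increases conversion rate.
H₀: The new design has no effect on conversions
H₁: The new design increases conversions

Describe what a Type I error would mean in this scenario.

Answer: Switching to a new design that doesn't actually help

Derivation:
Type I error: rejecting H₀ when it is actually true (false positive).
Type II error: failing to reject H₀ when H₁ is actually true (false negative).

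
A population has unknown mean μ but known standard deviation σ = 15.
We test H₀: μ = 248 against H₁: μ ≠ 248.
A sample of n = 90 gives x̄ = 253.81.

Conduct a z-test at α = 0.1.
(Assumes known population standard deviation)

Answer: z = 3.6747, reject H₀

Derivation:
Standard error: SE = σ/√n = 15/√90 = 1.5811
z-statistic: z = (x̄ - μ₀)/SE = (253.81 - 248)/1.5811 = 3.6747
Critical value: ±1.645
p-value = 0.0002
Decision: reject H₀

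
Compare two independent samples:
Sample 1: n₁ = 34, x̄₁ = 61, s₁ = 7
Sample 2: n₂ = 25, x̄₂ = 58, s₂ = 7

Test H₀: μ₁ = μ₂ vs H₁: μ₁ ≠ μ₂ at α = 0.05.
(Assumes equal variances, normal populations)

Pooled variance: s²_p = [33×7² + 24×7²]/(57) = 49.0000
s_p = 7.0000
SE = s_p×√(1/n₁ + 1/n₂) = 7.0000×√(1/34 + 1/25) = 1.8442
t = (x̄₁ - x̄₂)/SE = (61 - 58)/1.8442 = 1.6267
df = 57, t-critical = ±2.002
Decision: fail to reject H₀

Answer: t = 1.6267, fail to reject H₀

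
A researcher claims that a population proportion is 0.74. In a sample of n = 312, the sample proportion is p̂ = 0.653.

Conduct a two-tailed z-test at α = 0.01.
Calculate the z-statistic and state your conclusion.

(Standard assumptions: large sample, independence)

H₀: p = 0.74, H₁: p ≠ 0.74
Standard error: SE = √(p₀(1-p₀)/n) = √(0.74×0.26/312) = 0.024833
z-statistic: z = (p̂ - p₀)/SE = (0.653 - 0.74)/0.024833 = -3.5034
Critical value: z_0.005 = ±2.576
p-value = 0.0005
Decision: reject H₀ at α = 0.01

Answer: z = -3.5034, reject H₀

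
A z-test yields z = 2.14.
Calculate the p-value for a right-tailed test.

For z = 2.14:
p = P(Z > 2.14) = 1 - Φ(2.14) = 0.0162

Answer: p-value ≈ 0.0162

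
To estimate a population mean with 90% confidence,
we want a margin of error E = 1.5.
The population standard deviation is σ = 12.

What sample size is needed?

z_0.05 = 1.645
n = (z×σ/E)² = (1.645×12/1.5)²
n = 173.1856
Round up: n = 174

Answer: n = 174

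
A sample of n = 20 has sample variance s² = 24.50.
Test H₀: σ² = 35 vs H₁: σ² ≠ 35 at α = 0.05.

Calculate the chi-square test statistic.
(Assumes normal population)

df = n - 1 = 19
χ² = (n-1)s²/σ₀² = 19×24.50/35 = 13.3000
Critical values: χ²_{0.975,19} = 8.907, χ²_{0.025,19} = 32.852
Rejection region: χ² < 8.907 or χ² > 32.852
Decision: fail to reject H₀

Answer: χ² = 13.3000, fail to reject H₀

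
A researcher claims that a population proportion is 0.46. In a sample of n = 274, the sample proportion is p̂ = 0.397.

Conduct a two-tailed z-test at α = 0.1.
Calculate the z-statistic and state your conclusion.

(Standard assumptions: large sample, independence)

H₀: p = 0.46, H₁: p ≠ 0.46
Standard error: SE = √(p₀(1-p₀)/n) = √(0.46×0.54/274) = 0.030109
z-statistic: z = (p̂ - p₀)/SE = (0.397 - 0.46)/0.030109 = -2.0924
Critical value: z_0.05 = ±1.645
p-value = 0.0364
Decision: reject H₀ at α = 0.1

Answer: z = -2.0924, reject H₀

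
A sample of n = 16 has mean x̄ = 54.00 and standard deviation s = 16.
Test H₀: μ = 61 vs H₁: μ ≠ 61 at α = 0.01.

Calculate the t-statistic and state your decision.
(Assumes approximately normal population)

df = n - 1 = 15
SE = s/√n = 16/√16 = 4.0000
t = (x̄ - μ₀)/SE = (54.00 - 61)/4.0000 = -1.7500
Critical value: t_{0.005,15} = ±2.947
p-value ≈ 0.1005
Decision: fail to reject H₀

Answer: t = -1.7500, fail to reject H₀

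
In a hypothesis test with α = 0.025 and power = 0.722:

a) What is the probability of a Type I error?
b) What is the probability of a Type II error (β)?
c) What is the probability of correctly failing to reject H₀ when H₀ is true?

a) Type I error probability = α = 0.025
b) Power = P(reject H₀ | H₁ true) = 1 - β = 0.722, so Type II error probability = β = 1 - Power = 0.278
c) P(fail to reject H₀ | H₀ true) = 1 - α = 0.975

Answer: a) 0.025, b) 0.278, c) 0.975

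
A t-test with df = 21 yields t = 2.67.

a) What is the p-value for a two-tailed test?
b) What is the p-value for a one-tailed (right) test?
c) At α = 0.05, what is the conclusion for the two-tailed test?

Using t-distribution with df = 21:
a) Two-tailed: p = 2×P(T > 2.67) = 0.0143
b) One-tailed: p = P(T > 2.67) = 0.0072
c) 0.0143 < 0.05, reject H₀

Answer: a) 0.0143, b) 0.0072, c) reject H₀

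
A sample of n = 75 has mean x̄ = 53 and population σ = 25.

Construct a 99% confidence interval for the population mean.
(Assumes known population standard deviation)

Answer: (45.5636, 60.4364)

Derivation:
Confidence level: 99%, α = 0.01
z_0.005 = 2.576
SE = σ/√n = 25/√75 = 2.8868
Margin of error = 2.576 × 2.8868 = 7.4364
CI: x̄ ± margin = 53 ± 7.4364
CI: (45.5636, 60.4364)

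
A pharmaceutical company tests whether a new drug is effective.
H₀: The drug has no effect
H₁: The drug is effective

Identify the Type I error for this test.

Answer: Concluding the drug is effective when it actually has no effect

Derivation:
Type I error: rejecting H₀ when it is actually true (false positive).
Type II error: failing to reject H₀ when H₁ is actually true (false negative).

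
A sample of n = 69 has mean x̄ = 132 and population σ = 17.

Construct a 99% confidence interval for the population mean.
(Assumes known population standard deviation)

Answer: (126.7280, 137.2720)

Derivation:
Confidence level: 99%, α = 0.01
z_0.005 = 2.576
SE = σ/√n = 17/√69 = 2.0466
Margin of error = 2.576 × 2.0466 = 5.2720
CI: x̄ ± margin = 132 ± 5.2720
CI: (126.7280, 137.2720)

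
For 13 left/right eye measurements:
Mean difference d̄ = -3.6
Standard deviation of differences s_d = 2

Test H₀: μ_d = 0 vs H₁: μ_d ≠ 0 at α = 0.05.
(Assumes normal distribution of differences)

Answer: t = -6.4900, reject H₀

Derivation:
df = n - 1 = 12
SE = s_d/√n = 2/√13 = 0.5547
t = d̄/SE = -3.6/0.5547 = -6.4900
Critical value: t_{0.025,12} = ±2.179
p-value < 0.0001
Decision: reject H₀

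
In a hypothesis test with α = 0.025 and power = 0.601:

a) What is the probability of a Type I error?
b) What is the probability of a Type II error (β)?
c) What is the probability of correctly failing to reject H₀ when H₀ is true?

Answer: a) 0.025, b) 0.399, c) 0.975

Derivation:
a) Type I error probability = α = 0.025
b) Power = P(reject H₀ | H₁ true) = 1 - β = 0.601, so Type II error probability = β = 1 - Power = 0.399
c) P(fail to reject H₀ | H₀ true) = 1 - α = 0.975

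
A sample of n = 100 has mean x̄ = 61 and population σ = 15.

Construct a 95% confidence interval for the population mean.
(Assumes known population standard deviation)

Confidence level: 95%, α = 0.05
z_0.025 = 1.960
SE = σ/√n = 15/√100 = 1.5000
Margin of error = 1.960 × 1.5000 = 2.9400
CI: x̄ ± margin = 61 ± 2.9400
CI: (58.0600, 63.9400)

Answer: (58.0600, 63.9400)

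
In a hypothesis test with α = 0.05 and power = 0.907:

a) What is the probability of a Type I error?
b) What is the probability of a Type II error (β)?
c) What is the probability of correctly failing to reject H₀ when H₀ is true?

a) Type I error probability = α = 0.05
b) Power = P(reject H₀ | H₁ true) = 1 - β = 0.907, so Type II error probability = β = 1 - Power = 0.093
c) P(fail to reject H₀ | H₀ true) = 1 - α = 0.95

Answer: a) 0.05, b) 0.093, c) 0.95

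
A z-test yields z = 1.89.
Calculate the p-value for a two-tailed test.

Answer: p-value ≈ 0.0588

Derivation:
For z = 1.89:
p = 2×P(Z > |1.89|) = 2×(1 - Φ(1.89)) = 0.0588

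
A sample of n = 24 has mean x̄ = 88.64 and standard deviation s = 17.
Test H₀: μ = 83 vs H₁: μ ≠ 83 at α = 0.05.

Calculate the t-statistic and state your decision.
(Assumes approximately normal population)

Answer: t = 1.6253, fail to reject H₀

Derivation:
df = n - 1 = 23
SE = s/√n = 17/√24 = 3.4701
t = (x̄ - μ₀)/SE = (88.64 - 83)/3.4701 = 1.6253
Critical value: t_{0.025,23} = ±2.069
p-value ≈ 0.1177
Decision: fail to reject H₀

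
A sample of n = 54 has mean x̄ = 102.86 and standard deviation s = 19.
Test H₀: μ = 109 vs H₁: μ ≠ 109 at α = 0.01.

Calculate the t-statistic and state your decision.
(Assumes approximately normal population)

Answer: t = -2.3747, fail to reject H₀

Derivation:
df = n - 1 = 53
SE = s/√n = 19/√54 = 2.5856
t = (x̄ - μ₀)/SE = (102.86 - 109)/2.5856 = -2.3747
Critical value: t_{0.005,53} = ±2.672
p-value ≈ 0.0212
Decision: fail to reject H₀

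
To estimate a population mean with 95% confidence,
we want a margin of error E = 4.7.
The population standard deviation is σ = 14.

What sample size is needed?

z_0.025 = 1.960
n = (z×σ/E)² = (1.960×14/4.7)²
n = 34.0857
Round up: n = 35

Answer: n = 35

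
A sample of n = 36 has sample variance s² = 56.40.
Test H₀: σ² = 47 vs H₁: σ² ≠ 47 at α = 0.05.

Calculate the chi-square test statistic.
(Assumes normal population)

df = n - 1 = 35
χ² = (n-1)s²/σ₀² = 35×56.40/47 = 42.0000
Critical values: χ²_{0.975,35} = 20.569, χ²_{0.025,35} = 53.203
Rejection region: χ² < 20.569 or χ² > 53.203
Decision: fail to reject H₀

Answer: χ² = 42.0000, fail to reject H₀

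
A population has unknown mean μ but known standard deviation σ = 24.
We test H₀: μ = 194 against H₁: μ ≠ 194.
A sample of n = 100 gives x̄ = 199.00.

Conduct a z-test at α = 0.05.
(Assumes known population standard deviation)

Answer: z = 2.0833, reject H₀

Derivation:
Standard error: SE = σ/√n = 24/√100 = 2.4000
z-statistic: z = (x̄ - μ₀)/SE = (199.00 - 194)/2.4000 = 2.0833
Critical value: ±1.960
p-value = 0.0372
Decision: reject H₀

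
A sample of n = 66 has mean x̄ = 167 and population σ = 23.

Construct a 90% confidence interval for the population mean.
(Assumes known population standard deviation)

Confidence level: 90%, α = 0.1
z_0.05 = 1.645
SE = σ/√n = 23/√66 = 2.8311
Margin of error = 1.645 × 2.8311 = 4.6572
CI: x̄ ± margin = 167 ± 4.6572
CI: (162.3428, 171.6572)

Answer: (162.3428, 171.6572)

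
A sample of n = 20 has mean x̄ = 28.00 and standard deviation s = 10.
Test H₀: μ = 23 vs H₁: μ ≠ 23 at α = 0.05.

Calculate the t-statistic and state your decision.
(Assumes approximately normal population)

Answer: t = 2.2360, reject H₀

Derivation:
df = n - 1 = 19
SE = s/√n = 10/√20 = 2.2361
t = (x̄ - μ₀)/SE = (28.00 - 23)/2.2361 = 2.2360
Critical value: t_{0.025,19} = ±2.093
p-value ≈ 0.0375
Decision: reject H₀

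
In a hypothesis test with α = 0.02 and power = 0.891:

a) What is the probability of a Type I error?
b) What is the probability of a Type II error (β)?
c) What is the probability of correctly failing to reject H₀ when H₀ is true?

a) Type I error probability = α = 0.02
b) Power = P(reject H₀ | H₁ true) = 1 - β = 0.891, so Type II error probability = β = 1 - Power = 0.109
c) P(fail to reject H₀ | H₀ true) = 1 - α = 0.98

Answer: a) 0.02, b) 0.109, c) 0.98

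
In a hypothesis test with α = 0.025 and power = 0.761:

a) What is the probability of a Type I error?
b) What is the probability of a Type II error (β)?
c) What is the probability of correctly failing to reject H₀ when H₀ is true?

Answer: a) 0.025, b) 0.239, c) 0.975

Derivation:
a) Type I error probability = α = 0.025
b) Power = P(reject H₀ | H₁ true) = 1 - β = 0.761, so Type II error probability = β = 1 - Power = 0.239
c) P(fail to reject H₀ | H₀ true) = 1 - α = 0.975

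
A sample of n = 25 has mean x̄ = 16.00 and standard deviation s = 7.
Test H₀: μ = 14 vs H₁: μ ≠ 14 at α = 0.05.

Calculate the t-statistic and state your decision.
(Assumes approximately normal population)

df = n - 1 = 24
SE = s/√n = 7/√25 = 1.4000
t = (x̄ - μ₀)/SE = (16.00 - 14)/1.4000 = 1.4286
Critical value: t_{0.025,24} = ±2.064
p-value ≈ 0.1660
Decision: fail to reject H₀

Answer: t = 1.4286, fail to reject H₀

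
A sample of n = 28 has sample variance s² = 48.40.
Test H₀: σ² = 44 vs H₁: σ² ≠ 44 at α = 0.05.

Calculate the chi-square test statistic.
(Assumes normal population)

Answer: χ² = 29.7000, fail to reject H₀

Derivation:
df = n - 1 = 27
χ² = (n-1)s²/σ₀² = 27×48.40/44 = 29.7000
Critical values: χ²_{0.975,27} = 14.573, χ²_{0.025,27} = 43.195
Rejection region: χ² < 14.573 or χ² > 43.195
Decision: fail to reject H₀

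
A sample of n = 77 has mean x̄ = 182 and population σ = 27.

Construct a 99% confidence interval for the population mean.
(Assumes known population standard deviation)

Answer: (174.0739, 189.9261)

Derivation:
Confidence level: 99%, α = 0.01
z_0.005 = 2.576
SE = σ/√n = 27/√77 = 3.0769
Margin of error = 2.576 × 3.0769 = 7.9261
CI: x̄ ± margin = 182 ± 7.9261
CI: (174.0739, 189.9261)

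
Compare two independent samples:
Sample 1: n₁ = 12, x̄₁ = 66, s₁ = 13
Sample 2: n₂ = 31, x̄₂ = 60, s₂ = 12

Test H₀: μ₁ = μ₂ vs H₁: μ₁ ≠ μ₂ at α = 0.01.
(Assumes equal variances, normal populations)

Answer: t = 1.4375, fail to reject H₀

Derivation:
Pooled variance: s²_p = [11×13² + 30×12²]/(41) = 150.7073
s_p = 12.2763
SE = s_p×√(1/n₁ + 1/n₂) = 12.2763×√(1/12 + 1/31) = 4.1738
t = (x̄₁ - x̄₂)/SE = (66 - 60)/4.1738 = 1.4375
df = 41, t-critical = ±2.701
Decision: fail to reject H₀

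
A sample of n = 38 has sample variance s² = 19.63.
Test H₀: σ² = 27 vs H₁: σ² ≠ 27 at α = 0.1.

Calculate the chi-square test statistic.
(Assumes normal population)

Answer: χ² = 26.9004, fail to reject H₀

Derivation:
df = n - 1 = 37
χ² = (n-1)s²/σ₀² = 37×19.63/27 = 26.9004
Critical values: χ²_{0.95,37} = 24.075, χ²_{0.05,37} = 52.192
Rejection region: χ² < 24.075 or χ² > 52.192
Decision: fail to reject H₀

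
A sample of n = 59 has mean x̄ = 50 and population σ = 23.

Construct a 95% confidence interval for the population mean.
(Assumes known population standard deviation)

Confidence level: 95%, α = 0.05
z_0.025 = 1.960
SE = σ/√n = 23/√59 = 2.9943
Margin of error = 1.960 × 2.9943 = 5.8688
CI: x̄ ± margin = 50 ± 5.8688
CI: (44.1312, 55.8688)

Answer: (44.1312, 55.8688)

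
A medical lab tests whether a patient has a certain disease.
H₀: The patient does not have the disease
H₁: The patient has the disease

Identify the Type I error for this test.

Answer: Diagnosing a healthy patient as having the disease (false positive)

Derivation:
A Type I error (probability α) occurs when we reject a true H₀.
A Type II error (probability β) occurs when we fail to reject a false H₀.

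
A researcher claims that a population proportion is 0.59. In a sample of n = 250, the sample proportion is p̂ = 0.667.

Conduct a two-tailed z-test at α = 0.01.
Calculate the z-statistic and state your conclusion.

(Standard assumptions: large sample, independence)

H₀: p = 0.59, H₁: p ≠ 0.59
Standard error: SE = √(p₀(1-p₀)/n) = √(0.59×0.41/250) = 0.031106
z-statistic: z = (p̂ - p₀)/SE = (0.667 - 0.59)/0.031106 = 2.4754
Critical value: z_0.005 = ±2.576
p-value = 0.0133
Decision: fail to reject H₀ at α = 0.01

Answer: z = 2.4754, fail to reject H₀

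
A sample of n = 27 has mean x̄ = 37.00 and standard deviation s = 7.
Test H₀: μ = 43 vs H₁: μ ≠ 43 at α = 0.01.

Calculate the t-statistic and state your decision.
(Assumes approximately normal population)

Answer: t = -4.4537, reject H₀

Derivation:
df = n - 1 = 26
SE = s/√n = 7/√27 = 1.3472
t = (x̄ - μ₀)/SE = (37.00 - 43)/1.3472 = -4.4537
Critical value: t_{0.005,26} = ±2.779
p-value ≈ 0.0001
Decision: reject H₀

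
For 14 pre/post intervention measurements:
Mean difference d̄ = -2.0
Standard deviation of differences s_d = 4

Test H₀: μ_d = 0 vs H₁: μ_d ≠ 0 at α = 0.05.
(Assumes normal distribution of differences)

df = n - 1 = 13
SE = s_d/√n = 4/√14 = 1.0690
t = d̄/SE = -2.0/1.0690 = -1.8709
Critical value: t_{0.025,13} = ±2.160
p-value ≈ 0.0840
Decision: fail to reject H₀

Answer: t = -1.8709, fail to reject H₀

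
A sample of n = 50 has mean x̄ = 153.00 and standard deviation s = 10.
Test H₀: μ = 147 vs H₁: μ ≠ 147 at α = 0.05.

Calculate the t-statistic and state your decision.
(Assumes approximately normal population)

df = n - 1 = 49
SE = s/√n = 10/√50 = 1.4142
t = (x̄ - μ₀)/SE = (153.00 - 147)/1.4142 = 4.2427
Critical value: t_{0.025,49} = ±2.010
p-value ≈ 0.0001
Decision: reject H₀

Answer: t = 4.2427, reject H₀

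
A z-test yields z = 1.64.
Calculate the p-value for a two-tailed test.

Answer: p-value ≈ 0.1010

Derivation:
For z = 1.64:
p = 2×P(Z > |1.64|) = 2×(1 - Φ(1.64)) = 0.1010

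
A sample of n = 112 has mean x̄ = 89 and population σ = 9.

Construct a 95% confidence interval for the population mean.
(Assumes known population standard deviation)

Answer: (87.3332, 90.6668)

Derivation:
Confidence level: 95%, α = 0.05
z_0.025 = 1.960
SE = σ/√n = 9/√112 = 0.8504
Margin of error = 1.960 × 0.8504 = 1.6668
CI: x̄ ± margin = 89 ± 1.6668
CI: (87.3332, 90.6668)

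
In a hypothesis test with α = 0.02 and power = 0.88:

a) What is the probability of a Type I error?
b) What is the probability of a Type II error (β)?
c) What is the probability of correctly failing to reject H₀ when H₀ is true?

a) Type I error probability = α = 0.02
b) Power = P(reject H₀ | H₁ true) = 1 - β = 0.88, so Type II error probability = β = 1 - Power = 0.12
c) P(fail to reject H₀ | H₀ true) = 1 - α = 0.98

Answer: a) 0.02, b) 0.12, c) 0.98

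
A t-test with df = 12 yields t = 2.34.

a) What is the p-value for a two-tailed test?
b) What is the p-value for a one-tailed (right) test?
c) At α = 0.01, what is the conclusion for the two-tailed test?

Using t-distribution with df = 12:
a) Two-tailed: p = 2×P(T > 2.34) = 0.0374
b) One-tailed: p = P(T > 2.34) = 0.0187
c) 0.0374 ≥ 0.01, fail to reject H₀

Answer: a) 0.0374, b) 0.0187, c) fail to reject H₀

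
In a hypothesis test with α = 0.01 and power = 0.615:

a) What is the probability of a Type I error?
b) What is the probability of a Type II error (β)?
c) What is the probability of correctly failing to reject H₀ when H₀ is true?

Answer: a) 0.01, b) 0.385, c) 0.99

Derivation:
a) Type I error probability = α = 0.01
b) Power = P(reject H₀ | H₁ true) = 1 - β = 0.615, so Type II error probability = β = 1 - Power = 0.385
c) P(fail to reject H₀ | H₀ true) = 1 - α = 0.99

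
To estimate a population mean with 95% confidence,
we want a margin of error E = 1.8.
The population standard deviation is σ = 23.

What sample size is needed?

z_0.025 = 1.960
n = (z×σ/E)² = (1.960×23/1.8)²
n = 627.2242
Round up: n = 628

Answer: n = 628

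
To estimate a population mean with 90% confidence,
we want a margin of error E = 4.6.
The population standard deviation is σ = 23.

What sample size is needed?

Answer: n = 68

Derivation:
z_0.05 = 1.645
n = (z×σ/E)² = (1.645×23/4.6)²
n = 67.6506
Round up: n = 68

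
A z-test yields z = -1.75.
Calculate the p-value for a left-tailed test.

Answer: p-value ≈ 0.0401

Derivation:
For z = -1.75:
p = P(Z < -1.75) = Φ(-1.75) = 0.0401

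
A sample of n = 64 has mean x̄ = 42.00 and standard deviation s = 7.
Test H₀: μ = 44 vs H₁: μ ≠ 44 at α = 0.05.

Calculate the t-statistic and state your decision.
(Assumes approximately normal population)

Answer: t = -2.2857, reject H₀

Derivation:
df = n - 1 = 63
SE = s/√n = 7/√64 = 0.8750
t = (x̄ - μ₀)/SE = (42.00 - 44)/0.8750 = -2.2857
Critical value: t_{0.025,63} = ±1.998
p-value ≈ 0.0256
Decision: reject H₀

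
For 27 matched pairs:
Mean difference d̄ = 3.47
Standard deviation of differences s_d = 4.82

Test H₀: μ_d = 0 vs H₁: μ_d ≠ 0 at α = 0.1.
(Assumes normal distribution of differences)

df = n - 1 = 26
SE = s_d/√n = 4.82/√27 = 0.9276
t = d̄/SE = 3.47/0.9276 = 3.7408
Critical value: t_{0.05,26} = ±1.706
p-value ≈ 0.0009
Decision: reject H₀

Answer: t = 3.7408, reject H₀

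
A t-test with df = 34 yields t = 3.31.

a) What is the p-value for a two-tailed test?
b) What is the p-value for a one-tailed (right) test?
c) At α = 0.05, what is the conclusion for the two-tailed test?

Answer: a) 0.0022, b) 0.0011, c) reject H₀

Derivation:
Using t-distribution with df = 34:
a) Two-tailed: p = 2×P(T > 3.31) = 0.0022
b) One-tailed: p = P(T > 3.31) = 0.0011
c) 0.0022 < 0.05, reject H₀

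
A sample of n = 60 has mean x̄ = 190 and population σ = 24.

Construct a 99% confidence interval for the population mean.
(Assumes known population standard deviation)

Confidence level: 99%, α = 0.01
z_0.005 = 2.576
SE = σ/√n = 24/√60 = 3.0984
Margin of error = 2.576 × 3.0984 = 7.9815
CI: x̄ ± margin = 190 ± 7.9815
CI: (182.0185, 197.9815)

Answer: (182.0185, 197.9815)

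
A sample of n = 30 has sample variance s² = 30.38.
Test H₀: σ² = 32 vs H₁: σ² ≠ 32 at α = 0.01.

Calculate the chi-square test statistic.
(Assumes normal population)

df = n - 1 = 29
χ² = (n-1)s²/σ₀² = 29×30.38/32 = 27.5319
Critical values: χ²_{0.995,29} = 13.121, χ²_{0.005,29} = 52.336
Rejection region: χ² < 13.121 or χ² > 52.336
Decision: fail to reject H₀

Answer: χ² = 27.5319, fail to reject H₀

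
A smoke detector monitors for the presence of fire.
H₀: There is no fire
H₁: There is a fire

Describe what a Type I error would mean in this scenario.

A Type I error (probability α) occurs when we reject a true H₀.
A Type II error (probability β) occurs when we fail to reject a false H₀.

Answer: The alarm sounds when there is no fire (false alarm)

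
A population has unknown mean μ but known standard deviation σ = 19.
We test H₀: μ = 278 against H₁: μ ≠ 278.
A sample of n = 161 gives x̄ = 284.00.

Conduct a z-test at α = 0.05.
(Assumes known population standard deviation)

Standard error: SE = σ/√n = 19/√161 = 1.4974
z-statistic: z = (x̄ - μ₀)/SE = (284.00 - 278)/1.4974 = 4.0069
Critical value: ±1.960
p-value = 0.0001
Decision: reject H₀

Answer: z = 4.0069, reject H₀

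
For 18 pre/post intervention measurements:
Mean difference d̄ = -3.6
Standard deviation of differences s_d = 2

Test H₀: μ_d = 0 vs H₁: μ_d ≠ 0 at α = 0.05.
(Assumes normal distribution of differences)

Answer: t = -7.6368, reject H₀

Derivation:
df = n - 1 = 17
SE = s_d/√n = 2/√18 = 0.4714
t = d̄/SE = -3.6/0.4714 = -7.6368
Critical value: t_{0.025,17} = ±2.110
p-value < 0.0001
Decision: reject H₀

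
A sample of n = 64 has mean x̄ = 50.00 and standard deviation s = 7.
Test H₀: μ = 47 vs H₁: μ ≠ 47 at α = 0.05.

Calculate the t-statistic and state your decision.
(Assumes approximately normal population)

Answer: t = 3.4286, reject H₀

Derivation:
df = n - 1 = 63
SE = s/√n = 7/√64 = 0.8750
t = (x̄ - μ₀)/SE = (50.00 - 47)/0.8750 = 3.4286
Critical value: t_{0.025,63} = ±1.998
p-value ≈ 0.0011
Decision: reject H₀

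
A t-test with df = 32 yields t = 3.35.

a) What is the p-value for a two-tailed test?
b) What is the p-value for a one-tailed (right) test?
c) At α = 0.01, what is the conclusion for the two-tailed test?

Answer: a) 0.0021, b) 0.0010, c) reject H₀

Derivation:
Using t-distribution with df = 32:
a) Two-tailed: p = 2×P(T > 3.35) = 0.0021
b) One-tailed: p = P(T > 3.35) = 0.0010
c) 0.0021 < 0.01, reject H₀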